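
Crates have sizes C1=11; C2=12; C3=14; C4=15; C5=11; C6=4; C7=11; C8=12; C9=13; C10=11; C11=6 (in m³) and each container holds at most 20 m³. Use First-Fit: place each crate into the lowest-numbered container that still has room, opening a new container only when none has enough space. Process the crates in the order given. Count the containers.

C1 (11 m³) → container 1 (remaining 9 m³)
C2 (12 m³) → container 2 (remaining 8 m³)
C3 (14 m³) → container 3 (remaining 6 m³)
C4 (15 m³) → container 4 (remaining 5 m³)
C5 (11 m³) → container 5 (remaining 9 m³)
C6 (4 m³) → container 1 (remaining 5 m³)
C7 (11 m³) → container 6 (remaining 9 m³)
C8 (12 m³) → container 7 (remaining 8 m³)
C9 (13 m³) → container 8 (remaining 7 m³)
C10 (11 m³) → container 9 (remaining 9 m³)
C11 (6 m³) → container 2 (remaining 2 m³)
Final containers: [11,4] [12,6] [14] [15] [11] [11] [12] [13] [11].

9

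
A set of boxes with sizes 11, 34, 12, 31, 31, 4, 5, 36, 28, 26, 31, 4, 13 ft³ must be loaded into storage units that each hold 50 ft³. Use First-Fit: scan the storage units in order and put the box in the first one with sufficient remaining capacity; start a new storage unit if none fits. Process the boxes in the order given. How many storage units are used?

7 storage units

11 ft³ → storage unit 1 (remaining 39 ft³)
34 ft³ → storage unit 1 (remaining 5 ft³)
12 ft³ → storage unit 2 (remaining 38 ft³)
31 ft³ → storage unit 2 (remaining 7 ft³)
31 ft³ → storage unit 3 (remaining 19 ft³)
4 ft³ → storage unit 1 (remaining 1 ft³)
5 ft³ → storage unit 2 (remaining 2 ft³)
36 ft³ → storage unit 4 (remaining 14 ft³)
28 ft³ → storage unit 5 (remaining 22 ft³)
26 ft³ → storage unit 6 (remaining 24 ft³)
31 ft³ → storage unit 7 (remaining 19 ft³)
4 ft³ → storage unit 3 (remaining 15 ft³)
13 ft³ → storage unit 3 (remaining 2 ft³)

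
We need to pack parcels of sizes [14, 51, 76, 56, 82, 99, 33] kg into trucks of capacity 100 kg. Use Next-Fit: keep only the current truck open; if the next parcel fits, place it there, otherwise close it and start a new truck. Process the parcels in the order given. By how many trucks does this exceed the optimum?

1

Next-Fit: [14,51] [76] [56] [82] [99] [33] → 6 trucks.
Total size 411 kg; any packing needs at least ⌈411/100⌉ = 5 trucks.
An optimal packing achieves that bound: [99] [82,14] [76] [56,33] [51] → 5 trucks.
Excess: 6 − 5 = 1.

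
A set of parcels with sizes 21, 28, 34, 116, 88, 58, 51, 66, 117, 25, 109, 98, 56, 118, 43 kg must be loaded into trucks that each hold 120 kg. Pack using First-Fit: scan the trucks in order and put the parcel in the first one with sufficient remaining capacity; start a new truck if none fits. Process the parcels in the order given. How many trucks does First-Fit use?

21 kg → truck 1 (remaining 99 kg)
28 kg → truck 1 (remaining 71 kg)
34 kg → truck 1 (remaining 37 kg)
116 kg → truck 2 (remaining 4 kg)
88 kg → truck 3 (remaining 32 kg)
58 kg → truck 4 (remaining 62 kg)
51 kg → truck 4 (remaining 11 kg)
66 kg → truck 5 (remaining 54 kg)
117 kg → truck 6 (remaining 3 kg)
25 kg → truck 1 (remaining 12 kg)
109 kg → truck 7 (remaining 11 kg)
98 kg → truck 8 (remaining 22 kg)
56 kg → truck 9 (remaining 64 kg)
118 kg → truck 10 (remaining 2 kg)
43 kg → truck 5 (remaining 11 kg)

10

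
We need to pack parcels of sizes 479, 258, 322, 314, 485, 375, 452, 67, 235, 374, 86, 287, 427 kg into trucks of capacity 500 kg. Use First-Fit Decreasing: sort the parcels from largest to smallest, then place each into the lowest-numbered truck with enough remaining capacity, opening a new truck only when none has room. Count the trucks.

10 trucks

Sorted descending: 485, 479, 452, 427, 375, 374, 322, 314, 287, 258, 235, 86, 67.
485 kg → truck 1 (remaining 15 kg)
479 kg → truck 2 (remaining 21 kg)
452 kg → truck 3 (remaining 48 kg)
427 kg → truck 4 (remaining 73 kg)
375 kg → truck 5 (remaining 125 kg)
374 kg → truck 6 (remaining 126 kg)
322 kg → truck 7 (remaining 178 kg)
314 kg → truck 8 (remaining 186 kg)
287 kg → truck 9 (remaining 213 kg)
258 kg → truck 10 (remaining 242 kg)
235 kg → truck 10 (remaining 7 kg)
86 kg → truck 5 (remaining 39 kg)
67 kg → truck 4 (remaining 6 kg)
Final trucks: [485] [479] [452] [427,67] [375,86] [374] [322] [314] [287] [258,235].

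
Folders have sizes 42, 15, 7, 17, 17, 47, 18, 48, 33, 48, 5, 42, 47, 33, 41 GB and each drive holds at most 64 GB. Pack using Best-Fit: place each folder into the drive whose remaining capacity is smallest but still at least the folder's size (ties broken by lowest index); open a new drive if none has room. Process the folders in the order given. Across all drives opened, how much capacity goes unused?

180

42 GB → drive 1 (remaining 22 GB)
15 GB → drive 1 (remaining 7 GB)
7 GB → drive 1 (remaining 0 GB)
17 GB → drive 2 (remaining 47 GB)
17 GB → drive 2 (remaining 30 GB)
47 GB → drive 3 (remaining 17 GB)
18 GB → drive 2 (remaining 12 GB)
48 GB → drive 4 (remaining 16 GB)
33 GB → drive 5 (remaining 31 GB)
48 GB → drive 6 (remaining 16 GB)
5 GB → drive 2 (remaining 7 GB)
42 GB → drive 7 (remaining 22 GB)
47 GB → drive 8 (remaining 17 GB)
33 GB → drive 9 (remaining 31 GB)
41 GB → drive 10 (remaining 23 GB)
10 drives × 64 GB = 640 GB; used 460 GB; unused 180 GB.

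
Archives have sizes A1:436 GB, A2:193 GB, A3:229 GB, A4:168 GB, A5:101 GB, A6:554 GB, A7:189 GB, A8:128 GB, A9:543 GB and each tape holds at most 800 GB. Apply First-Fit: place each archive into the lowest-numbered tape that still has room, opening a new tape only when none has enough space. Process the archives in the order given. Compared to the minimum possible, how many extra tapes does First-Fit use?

First-Fit: [436,193,168] [229,101,189,128] [554] [543] → 4 tapes.
Total size 2541 GB; any packing needs at least ⌈2541/800⌉ = 4 tapes.
So 4 is already optimal.

0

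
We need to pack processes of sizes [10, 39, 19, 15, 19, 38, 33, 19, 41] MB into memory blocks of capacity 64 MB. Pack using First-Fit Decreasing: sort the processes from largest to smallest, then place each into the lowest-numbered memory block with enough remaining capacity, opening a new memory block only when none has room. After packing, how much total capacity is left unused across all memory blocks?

Sorted descending: 41, 39, 38, 33, 19, 19, 19, 15, 10.
Put 41 MB in memory block 1; 23 MB remain.
Put 39 MB in memory block 2; 25 MB remain.
Put 38 MB in memory block 3; 26 MB remain.
Put 33 MB in memory block 4; 31 MB remain.
Put 19 MB in memory block 1; 4 MB remain.
Put 19 MB in memory block 2; 6 MB remain.
Put 19 MB in memory block 3; 7 MB remain.
Put 15 MB in memory block 4; 16 MB remain.
Put 10 MB in memory block 4; 6 MB remain.
4 memory blocks × 64 MB = 256 MB; used 233 MB; unused 23 MB.

23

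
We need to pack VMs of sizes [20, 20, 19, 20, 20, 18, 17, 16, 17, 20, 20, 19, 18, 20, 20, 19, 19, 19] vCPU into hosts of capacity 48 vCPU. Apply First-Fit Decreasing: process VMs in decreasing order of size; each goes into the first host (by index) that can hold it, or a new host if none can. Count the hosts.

Sorted descending: 20, 20, 20, 20, 20, 20, 20, 20, 19, 19, 19, 19, 19, 18, 18, 17, 17, 16.
Put 20 vCPU in host 1; 28 vCPU remain.
Put 20 vCPU in host 1; 8 vCPU remain.
Put 20 vCPU in host 2; 28 vCPU remain.
Put 20 vCPU in host 2; 8 vCPU remain.
Put 20 vCPU in host 3; 28 vCPU remain.
Put 20 vCPU in host 3; 8 vCPU remain.
Put 20 vCPU in host 4; 28 vCPU remain.
Put 20 vCPU in host 4; 8 vCPU remain.
Put 19 vCPU in host 5; 29 vCPU remain.
Put 19 vCPU in host 5; 10 vCPU remain.
Put 19 vCPU in host 6; 29 vCPU remain.
Put 19 vCPU in host 6; 10 vCPU remain.
Put 19 vCPU in host 7; 29 vCPU remain.
Put 18 vCPU in host 7; 11 vCPU remain.
Put 18 vCPU in host 8; 30 vCPU remain.
Put 17 vCPU in host 8; 13 vCPU remain.
Put 17 vCPU in host 9; 31 vCPU remain.
Put 16 vCPU in host 9; 15 vCPU remain.

9 hosts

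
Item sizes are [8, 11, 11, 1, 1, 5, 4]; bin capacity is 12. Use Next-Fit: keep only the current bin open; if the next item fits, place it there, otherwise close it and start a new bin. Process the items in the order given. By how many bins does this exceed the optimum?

Next-Fit: [8] [11] [11,1] [1,5,4] → 4 bins.
Total size 41; any packing needs at least ⌈41/12⌉ = 4 bins.
So 4 is already optimal.

0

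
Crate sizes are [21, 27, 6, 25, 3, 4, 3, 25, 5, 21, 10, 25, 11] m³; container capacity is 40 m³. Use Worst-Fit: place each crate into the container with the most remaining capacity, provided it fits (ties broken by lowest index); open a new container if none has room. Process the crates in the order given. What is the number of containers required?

6

container 1: place 21 m³, 19 m³ left
container 2: place 27 m³, 13 m³ left
container 1: place 6 m³, 13 m³ left
container 3: place 25 m³, 15 m³ left
container 3: place 3 m³, 12 m³ left
container 1: place 4 m³, 9 m³ left
container 2: place 3 m³, 10 m³ left
container 4: place 25 m³, 15 m³ left
container 4: place 5 m³, 10 m³ left
container 5: place 21 m³, 19 m³ left
container 5: place 10 m³, 9 m³ left
container 6: place 25 m³, 15 m³ left
container 6: place 11 m³, 4 m³ left
Final containers: [21,6,4] [27,3] [25,3] [25,5] [21,10] [25,11].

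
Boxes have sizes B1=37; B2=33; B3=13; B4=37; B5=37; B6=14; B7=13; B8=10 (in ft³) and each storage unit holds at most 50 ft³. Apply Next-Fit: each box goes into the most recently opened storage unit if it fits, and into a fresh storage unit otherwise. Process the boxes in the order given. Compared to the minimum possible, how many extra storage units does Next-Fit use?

Next-Fit: [37] [33,13] [37] [37] [14,13,10] → 5 storage units.
Total size 194 ft³; any packing needs at least ⌈194/50⌉ = 4 storage units.
An optimal packing achieves that bound: [37,13] [37,13] [37,10] [33,14] → 4 storage units.
Excess: 5 − 4 = 1.

1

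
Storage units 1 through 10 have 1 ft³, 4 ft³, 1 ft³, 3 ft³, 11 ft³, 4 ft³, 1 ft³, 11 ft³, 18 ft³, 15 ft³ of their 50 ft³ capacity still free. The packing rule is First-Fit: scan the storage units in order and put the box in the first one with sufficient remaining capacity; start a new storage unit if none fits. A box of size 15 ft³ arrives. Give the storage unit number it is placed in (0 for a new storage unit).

Storage units with room: storage unit 9 (18 ft³), storage unit 10 (15 ft³).
The first with room is storage unit 9.

9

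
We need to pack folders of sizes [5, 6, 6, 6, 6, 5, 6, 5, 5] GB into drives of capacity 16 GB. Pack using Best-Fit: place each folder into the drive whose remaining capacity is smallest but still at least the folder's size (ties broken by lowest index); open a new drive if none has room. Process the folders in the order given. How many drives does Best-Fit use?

4 drives

Put 5 GB in drive 1; 11 GB remain.
Put 6 GB in drive 1; 5 GB remain.
Put 6 GB in drive 2; 10 GB remain.
Put 6 GB in drive 2; 4 GB remain.
Put 6 GB in drive 3; 10 GB remain.
Put 5 GB in drive 1; 0 GB remain.
Put 6 GB in drive 3; 4 GB remain.
Put 5 GB in drive 4; 11 GB remain.
Put 5 GB in drive 4; 6 GB remain.
Final drives: [5,6,5] [6,6] [6,6] [5,5].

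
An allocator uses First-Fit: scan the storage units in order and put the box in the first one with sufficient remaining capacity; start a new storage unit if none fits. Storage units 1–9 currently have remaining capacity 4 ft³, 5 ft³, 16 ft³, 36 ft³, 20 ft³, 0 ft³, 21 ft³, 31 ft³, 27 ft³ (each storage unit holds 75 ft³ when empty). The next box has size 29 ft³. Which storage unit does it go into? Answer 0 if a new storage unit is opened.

Storage units with room: storage unit 4 (36 ft³), storage unit 8 (31 ft³).
The first with room is storage unit 4.

4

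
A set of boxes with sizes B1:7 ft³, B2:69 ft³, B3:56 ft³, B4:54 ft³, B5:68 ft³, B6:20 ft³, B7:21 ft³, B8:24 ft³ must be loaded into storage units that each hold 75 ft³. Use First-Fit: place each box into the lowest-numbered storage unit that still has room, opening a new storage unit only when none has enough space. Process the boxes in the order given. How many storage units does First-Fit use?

5 storage units

storage unit 1: place B1 (7 ft³), 68 ft³ left
storage unit 2: place B2 (69 ft³), 6 ft³ left
storage unit 1: place B3 (56 ft³), 12 ft³ left
storage unit 3: place B4 (54 ft³), 21 ft³ left
storage unit 4: place B5 (68 ft³), 7 ft³ left
storage unit 3: place B6 (20 ft³), 1 ft³ left
storage unit 5: place B7 (21 ft³), 54 ft³ left
storage unit 5: place B8 (24 ft³), 30 ft³ left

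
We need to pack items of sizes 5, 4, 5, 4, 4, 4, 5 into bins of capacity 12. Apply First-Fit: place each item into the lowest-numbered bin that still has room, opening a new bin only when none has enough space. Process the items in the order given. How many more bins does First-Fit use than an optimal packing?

First-Fit: [5,4] [5,4] [4,4] [5] → 4 bins.
Total size 31; any packing needs at least ⌈31/12⌉ = 3 bins.
An optimal packing achieves that bound: [5,5] [5,4] [4,4,4] → 3 bins.
Excess: 4 − 3 = 1.

1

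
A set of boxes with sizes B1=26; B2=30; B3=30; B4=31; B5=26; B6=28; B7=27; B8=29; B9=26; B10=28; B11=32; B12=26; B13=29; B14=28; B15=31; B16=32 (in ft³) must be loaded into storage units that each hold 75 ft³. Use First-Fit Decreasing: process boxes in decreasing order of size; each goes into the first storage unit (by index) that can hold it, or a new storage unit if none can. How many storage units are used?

8

Sorted descending: 32, 32, 31, 31, 30, 30, 29, 29, 28, 28, 28, 27, 26, 26, 26, 26.
storage unit 1: place 32 ft³, 43 ft³ left
storage unit 1: place 32 ft³, 11 ft³ left
storage unit 2: place 31 ft³, 44 ft³ left
storage unit 2: place 31 ft³, 13 ft³ left
storage unit 3: place 30 ft³, 45 ft³ left
storage unit 3: place 30 ft³, 15 ft³ left
storage unit 4: place 29 ft³, 46 ft³ left
storage unit 4: place 29 ft³, 17 ft³ left
storage unit 5: place 28 ft³, 47 ft³ left
storage unit 5: place 28 ft³, 19 ft³ left
storage unit 6: place 28 ft³, 47 ft³ left
storage unit 6: place 27 ft³, 20 ft³ left
storage unit 7: place 26 ft³, 49 ft³ left
storage unit 7: place 26 ft³, 23 ft³ left
storage unit 8: place 26 ft³, 49 ft³ left
storage unit 8: place 26 ft³, 23 ft³ left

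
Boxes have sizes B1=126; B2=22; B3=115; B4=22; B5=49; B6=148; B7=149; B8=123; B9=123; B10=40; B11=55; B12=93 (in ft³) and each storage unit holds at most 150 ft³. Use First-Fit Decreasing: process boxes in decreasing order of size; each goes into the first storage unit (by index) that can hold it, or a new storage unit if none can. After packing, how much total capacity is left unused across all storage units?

Sorted descending: 149, 148, 126, 123, 123, 115, 93, 55, 49, 40, 22, 22.
Put 149 ft³ in storage unit 1; 1 ft³ remain.
Put 148 ft³ in storage unit 2; 2 ft³ remain.
Put 126 ft³ in storage unit 3; 24 ft³ remain.
Put 123 ft³ in storage unit 4; 27 ft³ remain.
Put 123 ft³ in storage unit 5; 27 ft³ remain.
Put 115 ft³ in storage unit 6; 35 ft³ remain.
Put 93 ft³ in storage unit 7; 57 ft³ remain.
Put 55 ft³ in storage unit 7; 2 ft³ remain.
Put 49 ft³ in storage unit 8; 101 ft³ remain.
Put 40 ft³ in storage unit 8; 61 ft³ remain.
Put 22 ft³ in storage unit 3; 2 ft³ remain.
Put 22 ft³ in storage unit 4; 5 ft³ remain.
8 storage units × 150 ft³ = 1200 ft³; used 1065 ft³; unused 135 ft³.

135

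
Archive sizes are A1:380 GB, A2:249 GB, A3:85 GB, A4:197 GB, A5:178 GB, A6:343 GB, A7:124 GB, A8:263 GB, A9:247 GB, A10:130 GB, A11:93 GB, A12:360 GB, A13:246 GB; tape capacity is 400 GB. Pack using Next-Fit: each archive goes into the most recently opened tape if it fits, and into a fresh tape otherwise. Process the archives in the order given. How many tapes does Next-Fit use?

9 tapes

Put A1 (380 GB) in tape 1; 20 GB remain.
Put A2 (249 GB) in tape 2; 151 GB remain.
Put A3 (85 GB) in tape 2; 66 GB remain.
Put A4 (197 GB) in tape 3; 203 GB remain.
Put A5 (178 GB) in tape 3; 25 GB remain.
Put A6 (343 GB) in tape 4; 57 GB remain.
Put A7 (124 GB) in tape 5; 276 GB remain.
Put A8 (263 GB) in tape 5; 13 GB remain.
Put A9 (247 GB) in tape 6; 153 GB remain.
Put A10 (130 GB) in tape 6; 23 GB remain.
Put A11 (93 GB) in tape 7; 307 GB remain.
Put A12 (360 GB) in tape 8; 40 GB remain.
Put A13 (246 GB) in tape 9; 154 GB remain.
Final tapes: [380] [249,85] [197,178] [343] [124,263] [247,130] [93] [360] [246].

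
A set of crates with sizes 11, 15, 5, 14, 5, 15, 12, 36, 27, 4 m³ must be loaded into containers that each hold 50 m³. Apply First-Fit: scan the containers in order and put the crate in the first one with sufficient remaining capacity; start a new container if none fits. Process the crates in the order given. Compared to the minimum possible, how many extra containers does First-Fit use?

First-Fit: [11,15,5,14,5] [15,12,4] [36] [27] → 4 containers.
Total size 144 m³; any packing needs at least ⌈144/50⌉ = 3 containers.
An optimal packing achieves that bound: [36,14] [27,15,5] [15,12,11,5,4] → 3 containers.
Excess: 4 − 3 = 1.

1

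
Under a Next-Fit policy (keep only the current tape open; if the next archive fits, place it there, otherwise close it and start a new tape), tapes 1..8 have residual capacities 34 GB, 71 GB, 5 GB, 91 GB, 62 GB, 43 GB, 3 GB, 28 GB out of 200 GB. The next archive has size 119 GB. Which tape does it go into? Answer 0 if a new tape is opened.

0

Next-Fit only looks at tape 8, which has 28 GB free.
119 GB does not fit, so a new tape is opened.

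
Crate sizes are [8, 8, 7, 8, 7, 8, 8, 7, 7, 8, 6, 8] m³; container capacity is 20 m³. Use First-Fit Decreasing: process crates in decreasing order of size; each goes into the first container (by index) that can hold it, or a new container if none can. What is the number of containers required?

6

Sorted descending: 8, 8, 8, 8, 8, 8, 8, 7, 7, 7, 7, 6.
Put 8 m³ in container 1; 12 m³ remain.
Put 8 m³ in container 1; 4 m³ remain.
Put 8 m³ in container 2; 12 m³ remain.
Put 8 m³ in container 2; 4 m³ remain.
Put 8 m³ in container 3; 12 m³ remain.
Put 8 m³ in container 3; 4 m³ remain.
Put 8 m³ in container 4; 12 m³ remain.
Put 7 m³ in container 4; 5 m³ remain.
Put 7 m³ in container 5; 13 m³ remain.
Put 7 m³ in container 5; 6 m³ remain.
Put 7 m³ in container 6; 13 m³ remain.
Put 6 m³ in container 5; 0 m³ remain.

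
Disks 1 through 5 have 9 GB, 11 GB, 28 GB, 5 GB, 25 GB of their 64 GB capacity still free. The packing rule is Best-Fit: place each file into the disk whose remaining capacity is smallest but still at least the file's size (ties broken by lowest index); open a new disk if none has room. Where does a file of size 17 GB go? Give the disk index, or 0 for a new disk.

Disks with room: disk 3 (28 GB), disk 5 (25 GB).
Tightest fit is disk 5 with 25 GB free.

5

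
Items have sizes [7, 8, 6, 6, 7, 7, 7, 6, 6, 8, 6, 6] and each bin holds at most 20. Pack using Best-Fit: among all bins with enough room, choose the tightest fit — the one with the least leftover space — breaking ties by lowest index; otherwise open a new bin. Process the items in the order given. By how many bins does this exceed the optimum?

Best-Fit: [7,8] [6,6,7] [7,7,6] [6,8,6] [6] → 5 bins.
Total size 80; any packing needs at least ⌈80/20⌉ = 4 bins.
An optimal packing achieves that bound: [8,6,6] [8,6,6] [7,7,6] [7,7,6] → 4 bins.
Excess: 5 − 4 = 1.

1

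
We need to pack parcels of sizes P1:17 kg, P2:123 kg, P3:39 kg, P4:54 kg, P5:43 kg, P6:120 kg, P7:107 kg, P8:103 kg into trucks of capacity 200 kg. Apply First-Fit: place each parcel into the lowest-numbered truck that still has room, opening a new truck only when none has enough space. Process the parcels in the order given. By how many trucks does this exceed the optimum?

0

First-Fit: [17,123,39] [54,43,103] [120] [107] → 4 trucks.
Total size 606 kg; any packing needs at least ⌈606/200⌉ = 4 trucks.
So 4 is already optimal.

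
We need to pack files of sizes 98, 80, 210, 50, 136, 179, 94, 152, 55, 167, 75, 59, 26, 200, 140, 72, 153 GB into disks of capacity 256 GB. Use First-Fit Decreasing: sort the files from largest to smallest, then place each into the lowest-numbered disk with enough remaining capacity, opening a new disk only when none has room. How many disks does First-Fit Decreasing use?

8 disks

Sorted descending: 210, 200, 179, 167, 153, 152, 140, 136, 98, 94, 80, 75, 72, 59, 55, 50, 26.
disk 1: place 210 GB, 46 GB left
disk 2: place 200 GB, 56 GB left
disk 3: place 179 GB, 77 GB left
disk 4: place 167 GB, 89 GB left
disk 5: place 153 GB, 103 GB left
disk 6: place 152 GB, 104 GB left
disk 7: place 140 GB, 116 GB left
disk 8: place 136 GB, 120 GB left
disk 5: place 98 GB, 5 GB left
disk 6: place 94 GB, 10 GB left
disk 4: place 80 GB, 9 GB left
disk 3: place 75 GB, 2 GB left
disk 7: place 72 GB, 44 GB left
disk 8: place 59 GB, 61 GB left
disk 2: place 55 GB, 1 GB left
disk 8: place 50 GB, 11 GB left
disk 1: place 26 GB, 20 GB left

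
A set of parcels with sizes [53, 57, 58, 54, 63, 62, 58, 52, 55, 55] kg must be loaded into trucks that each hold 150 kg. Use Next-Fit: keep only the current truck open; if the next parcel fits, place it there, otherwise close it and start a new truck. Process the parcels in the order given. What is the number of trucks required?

truck 1: place 53 kg, 97 kg left
truck 1: place 57 kg, 40 kg left
truck 2: place 58 kg, 92 kg left
truck 2: place 54 kg, 38 kg left
truck 3: place 63 kg, 87 kg left
truck 3: place 62 kg, 25 kg left
truck 4: place 58 kg, 92 kg left
truck 4: place 52 kg, 40 kg left
truck 5: place 55 kg, 95 kg left
truck 5: place 55 kg, 40 kg left

5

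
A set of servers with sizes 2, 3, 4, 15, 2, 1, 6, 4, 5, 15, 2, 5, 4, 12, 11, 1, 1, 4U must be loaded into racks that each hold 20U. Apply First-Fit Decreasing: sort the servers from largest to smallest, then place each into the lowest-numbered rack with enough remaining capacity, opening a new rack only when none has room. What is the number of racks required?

5 racks

Sorted descending: 15, 15, 12, 11, 6, 5, 5, 4, 4, 4, 4, 3, 2, 2, 2, 1, 1, 1.
rack 1: place 15U, 5U left
rack 2: place 15U, 5U left
rack 3: place 12U, 8U left
rack 4: place 11U, 9U left
rack 3: place 6U, 2U left
rack 1: place 5U, 0U left
rack 2: place 5U, 0U left
rack 4: place 4U, 5U left
rack 4: place 4U, 1U left
rack 5: place 4U, 16U left
rack 5: place 4U, 12U left
rack 5: place 3U, 9U left
rack 3: place 2U, 0U left
rack 5: place 2U, 7U left
rack 5: place 2U, 5U left
rack 4: place 1U, 0U left
rack 5: place 1U, 4U left
rack 5: place 1U, 3U left
Final racks: [15,5] [15,5] [12,6,2] [11,4,4,1] [4,4,3,2,2,1,1].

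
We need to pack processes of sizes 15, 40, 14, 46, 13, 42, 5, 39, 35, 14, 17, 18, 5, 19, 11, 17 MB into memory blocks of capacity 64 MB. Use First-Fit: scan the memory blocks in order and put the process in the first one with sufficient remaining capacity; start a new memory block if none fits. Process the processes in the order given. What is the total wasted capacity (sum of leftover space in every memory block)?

34

memory block 1: place 15 MB, 49 MB left
memory block 1: place 40 MB, 9 MB left
memory block 2: place 14 MB, 50 MB left
memory block 2: place 46 MB, 4 MB left
memory block 3: place 13 MB, 51 MB left
memory block 3: place 42 MB, 9 MB left
memory block 1: place 5 MB, 4 MB left
memory block 4: place 39 MB, 25 MB left
memory block 5: place 35 MB, 29 MB left
memory block 4: place 14 MB, 11 MB left
memory block 5: place 17 MB, 12 MB left
memory block 6: place 18 MB, 46 MB left
memory block 3: place 5 MB, 4 MB left
memory block 6: place 19 MB, 27 MB left
memory block 4: place 11 MB, 0 MB left
memory block 6: place 17 MB, 10 MB left
6 memory blocks × 64 MB = 384 MB; used 350 MB; unused 34 MB.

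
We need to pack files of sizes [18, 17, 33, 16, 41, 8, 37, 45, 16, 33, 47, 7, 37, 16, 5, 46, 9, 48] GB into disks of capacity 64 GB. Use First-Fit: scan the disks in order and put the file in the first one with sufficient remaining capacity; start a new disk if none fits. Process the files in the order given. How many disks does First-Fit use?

10 disks

disk 1: place 18 GB, 46 GB left
disk 1: place 17 GB, 29 GB left
disk 2: place 33 GB, 31 GB left
disk 1: place 16 GB, 13 GB left
disk 3: place 41 GB, 23 GB left
disk 1: place 8 GB, 5 GB left
disk 4: place 37 GB, 27 GB left
disk 5: place 45 GB, 19 GB left
disk 2: place 16 GB, 15 GB left
disk 6: place 33 GB, 31 GB left
disk 7: place 47 GB, 17 GB left
disk 2: place 7 GB, 8 GB left
disk 8: place 37 GB, 27 GB left
disk 3: place 16 GB, 7 GB left
disk 1: place 5 GB, 0 GB left
disk 9: place 46 GB, 18 GB left
disk 4: place 9 GB, 18 GB left
disk 10: place 48 GB, 16 GB left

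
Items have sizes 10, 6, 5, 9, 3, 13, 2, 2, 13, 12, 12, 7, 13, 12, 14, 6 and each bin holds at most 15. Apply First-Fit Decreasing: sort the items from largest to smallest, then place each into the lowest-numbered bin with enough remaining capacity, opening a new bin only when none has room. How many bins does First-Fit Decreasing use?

10

Sorted descending: 14, 13, 13, 13, 12, 12, 12, 10, 9, 7, 6, 6, 5, 3, 2, 2.
14 → bin 1 (remaining 1)
13 → bin 2 (remaining 2)
13 → bin 3 (remaining 2)
13 → bin 4 (remaining 2)
12 → bin 5 (remaining 3)
12 → bin 6 (remaining 3)
12 → bin 7 (remaining 3)
10 → bin 8 (remaining 5)
9 → bin 9 (remaining 6)
7 → bin 10 (remaining 8)
6 → bin 9 (remaining 0)
6 → bin 10 (remaining 2)
5 → bin 8 (remaining 0)
3 → bin 5 (remaining 0)
2 → bin 2 (remaining 0)
2 → bin 3 (remaining 0)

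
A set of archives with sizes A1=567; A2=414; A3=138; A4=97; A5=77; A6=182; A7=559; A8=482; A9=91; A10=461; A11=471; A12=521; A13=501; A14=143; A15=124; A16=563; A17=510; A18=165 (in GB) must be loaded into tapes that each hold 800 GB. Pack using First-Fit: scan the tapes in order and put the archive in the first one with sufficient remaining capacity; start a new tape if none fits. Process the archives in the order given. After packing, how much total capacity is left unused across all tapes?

1934

A1 (567 GB) → tape 1 (remaining 233 GB)
A2 (414 GB) → tape 2 (remaining 386 GB)
A3 (138 GB) → tape 1 (remaining 95 GB)
A4 (97 GB) → tape 2 (remaining 289 GB)
A5 (77 GB) → tape 1 (remaining 18 GB)
A6 (182 GB) → tape 2 (remaining 107 GB)
A7 (559 GB) → tape 3 (remaining 241 GB)
A8 (482 GB) → tape 4 (remaining 318 GB)
A9 (91 GB) → tape 2 (remaining 16 GB)
A10 (461 GB) → tape 5 (remaining 339 GB)
A11 (471 GB) → tape 6 (remaining 329 GB)
A12 (521 GB) → tape 7 (remaining 279 GB)
A13 (501 GB) → tape 8 (remaining 299 GB)
A14 (143 GB) → tape 3 (remaining 98 GB)
A15 (124 GB) → tape 4 (remaining 194 GB)
A16 (563 GB) → tape 9 (remaining 237 GB)
A17 (510 GB) → tape 10 (remaining 290 GB)
A18 (165 GB) → tape 4 (remaining 29 GB)
10 tapes × 800 GB = 8000 GB; used 6066 GB; unused 1934 GB.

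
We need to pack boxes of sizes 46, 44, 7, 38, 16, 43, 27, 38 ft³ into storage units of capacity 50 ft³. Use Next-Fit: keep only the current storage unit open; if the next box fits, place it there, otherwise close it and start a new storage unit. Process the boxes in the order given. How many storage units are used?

46 ft³ → storage unit 1 (remaining 4 ft³)
44 ft³ → storage unit 2 (remaining 6 ft³)
7 ft³ → storage unit 3 (remaining 43 ft³)
38 ft³ → storage unit 3 (remaining 5 ft³)
16 ft³ → storage unit 4 (remaining 34 ft³)
43 ft³ → storage unit 5 (remaining 7 ft³)
27 ft³ → storage unit 6 (remaining 23 ft³)
38 ft³ → storage unit 7 (remaining 12 ft³)
Final storage units: [46] [44] [7,38] [16] [43] [27] [38].

7 storage units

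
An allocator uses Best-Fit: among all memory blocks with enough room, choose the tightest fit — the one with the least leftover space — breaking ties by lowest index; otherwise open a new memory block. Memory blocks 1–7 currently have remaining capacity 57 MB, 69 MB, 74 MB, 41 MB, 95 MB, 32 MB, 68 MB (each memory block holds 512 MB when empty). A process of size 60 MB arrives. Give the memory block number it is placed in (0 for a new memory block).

Memory blocks with room: memory block 2 (69 MB), memory block 3 (74 MB), memory block 5 (95 MB), memory block 7 (68 MB).
Tightest fit is memory block 7 with 68 MB free.

7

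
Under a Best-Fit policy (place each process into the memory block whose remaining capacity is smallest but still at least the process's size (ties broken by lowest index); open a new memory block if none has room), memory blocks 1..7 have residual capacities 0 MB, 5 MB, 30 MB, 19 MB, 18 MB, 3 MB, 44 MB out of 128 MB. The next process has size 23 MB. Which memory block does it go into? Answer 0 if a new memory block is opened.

3

Memory blocks with room: memory block 3 (30 MB), memory block 7 (44 MB).
Tightest fit is memory block 3 with 30 MB free.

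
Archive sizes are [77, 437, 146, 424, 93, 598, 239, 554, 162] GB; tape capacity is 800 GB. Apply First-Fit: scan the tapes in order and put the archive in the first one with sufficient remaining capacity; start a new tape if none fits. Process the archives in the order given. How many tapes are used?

77 GB → tape 1 (remaining 723 GB)
437 GB → tape 1 (remaining 286 GB)
146 GB → tape 1 (remaining 140 GB)
424 GB → tape 2 (remaining 376 GB)
93 GB → tape 1 (remaining 47 GB)
598 GB → tape 3 (remaining 202 GB)
239 GB → tape 2 (remaining 137 GB)
554 GB → tape 4 (remaining 246 GB)
162 GB → tape 3 (remaining 40 GB)
Final tapes: [77,437,146,93] [424,239] [598,162] [554].

4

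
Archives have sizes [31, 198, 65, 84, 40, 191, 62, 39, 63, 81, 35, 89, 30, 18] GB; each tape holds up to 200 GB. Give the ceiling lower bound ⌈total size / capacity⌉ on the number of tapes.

6

Total size = 31 + 198 + 65 + 84 + 40 + 191 + 62 + 39 + 63 + 81 + 35 + 89 + 30 + 18 = 1026 GB.
⌈1026 / 200⌉ = 6.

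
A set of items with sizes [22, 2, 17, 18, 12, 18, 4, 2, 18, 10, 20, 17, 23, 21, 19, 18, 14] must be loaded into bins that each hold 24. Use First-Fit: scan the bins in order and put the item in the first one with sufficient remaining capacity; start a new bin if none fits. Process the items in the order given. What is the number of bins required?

bin 1: place 22, 2 left
bin 1: place 2, 0 left
bin 2: place 17, 7 left
bin 3: place 18, 6 left
bin 4: place 12, 12 left
bin 5: place 18, 6 left
bin 2: place 4, 3 left
bin 2: place 2, 1 left
bin 6: place 18, 6 left
bin 4: place 10, 2 left
bin 7: place 20, 4 left
bin 8: place 17, 7 left
bin 9: place 23, 1 left
bin 10: place 21, 3 left
bin 11: place 19, 5 left
bin 12: place 18, 6 left
bin 13: place 14, 10 left
Final bins: [22,2] [17,4,2] [18] [12,10] [18] [18] [20] [17] [23] [21] [19] [18] [14].

13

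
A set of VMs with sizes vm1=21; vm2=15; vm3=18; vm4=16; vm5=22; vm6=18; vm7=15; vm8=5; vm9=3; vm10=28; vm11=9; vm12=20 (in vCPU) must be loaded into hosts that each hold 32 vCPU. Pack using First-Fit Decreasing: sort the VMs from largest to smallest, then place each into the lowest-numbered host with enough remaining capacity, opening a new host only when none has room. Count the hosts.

8

Sorted descending: 28, 22, 21, 20, 18, 18, 16, 15, 15, 9, 5, 3.
host 1: place 28 vCPU, 4 vCPU left
host 2: place 22 vCPU, 10 vCPU left
host 3: place 21 vCPU, 11 vCPU left
host 4: place 20 vCPU, 12 vCPU left
host 5: place 18 vCPU, 14 vCPU left
host 6: place 18 vCPU, 14 vCPU left
host 7: place 16 vCPU, 16 vCPU left
host 7: place 15 vCPU, 1 vCPU left
host 8: place 15 vCPU, 17 vCPU left
host 2: place 9 vCPU, 1 vCPU left
host 3: place 5 vCPU, 6 vCPU left
host 1: place 3 vCPU, 1 vCPU left
Final hosts: [28,3] [22,9] [21,5] [20] [18] [18] [16,15] [15].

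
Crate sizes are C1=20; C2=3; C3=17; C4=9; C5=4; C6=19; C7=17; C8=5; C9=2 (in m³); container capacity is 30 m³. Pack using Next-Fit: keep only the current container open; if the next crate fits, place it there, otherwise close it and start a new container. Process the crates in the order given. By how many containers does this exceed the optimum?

0

Next-Fit: [20,3] [17,9,4] [19] [17,5,2] → 4 containers.
Total size 96 m³; any packing needs at least ⌈96/30⌉ = 4 containers.
So 4 is already optimal.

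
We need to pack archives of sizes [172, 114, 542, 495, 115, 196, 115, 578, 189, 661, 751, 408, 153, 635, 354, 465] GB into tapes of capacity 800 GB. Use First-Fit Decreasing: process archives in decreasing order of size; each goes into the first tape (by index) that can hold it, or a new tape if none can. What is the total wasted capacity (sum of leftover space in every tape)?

Sorted descending: 751, 661, 635, 578, 542, 495, 465, 408, 354, 196, 189, 172, 153, 115, 115, 114.
tape 1: place 751 GB, 49 GB left
tape 2: place 661 GB, 139 GB left
tape 3: place 635 GB, 165 GB left
tape 4: place 578 GB, 222 GB left
tape 5: place 542 GB, 258 GB left
tape 6: place 495 GB, 305 GB left
tape 7: place 465 GB, 335 GB left
tape 8: place 408 GB, 392 GB left
tape 8: place 354 GB, 38 GB left
tape 4: place 196 GB, 26 GB left
tape 5: place 189 GB, 69 GB left
tape 6: place 172 GB, 133 GB left
tape 3: place 153 GB, 12 GB left
tape 2: place 115 GB, 24 GB left
tape 6: place 115 GB, 18 GB left
tape 7: place 114 GB, 221 GB left
8 tapes × 800 GB = 6400 GB; used 5943 GB; unused 457 GB.

457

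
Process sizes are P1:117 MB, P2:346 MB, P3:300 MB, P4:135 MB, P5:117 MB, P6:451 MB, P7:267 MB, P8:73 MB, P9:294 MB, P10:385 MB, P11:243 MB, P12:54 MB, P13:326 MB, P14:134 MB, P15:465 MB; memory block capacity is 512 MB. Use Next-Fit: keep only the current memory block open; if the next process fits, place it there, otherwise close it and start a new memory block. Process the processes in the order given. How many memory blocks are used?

10

Put P1 (117 MB) in memory block 1; 395 MB remain.
Put P2 (346 MB) in memory block 1; 49 MB remain.
Put P3 (300 MB) in memory block 2; 212 MB remain.
Put P4 (135 MB) in memory block 2; 77 MB remain.
Put P5 (117 MB) in memory block 3; 395 MB remain.
Put P6 (451 MB) in memory block 4; 61 MB remain.
Put P7 (267 MB) in memory block 5; 245 MB remain.
Put P8 (73 MB) in memory block 5; 172 MB remain.
Put P9 (294 MB) in memory block 6; 218 MB remain.
Put P10 (385 MB) in memory block 7; 127 MB remain.
Put P11 (243 MB) in memory block 8; 269 MB remain.
Put P12 (54 MB) in memory block 8; 215 MB remain.
Put P13 (326 MB) in memory block 9; 186 MB remain.
Put P14 (134 MB) in memory block 9; 52 MB remain.
Put P15 (465 MB) in memory block 10; 47 MB remain.
Final memory blocks: [117,346] [300,135] [117] [451] [267,73] [294] [385] [243,54] [326,134] [465].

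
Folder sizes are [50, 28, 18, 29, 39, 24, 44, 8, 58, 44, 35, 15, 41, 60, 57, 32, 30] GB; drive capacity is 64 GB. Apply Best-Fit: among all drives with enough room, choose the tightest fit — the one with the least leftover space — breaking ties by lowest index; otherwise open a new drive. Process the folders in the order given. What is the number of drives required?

11

50 GB → drive 1 (remaining 14 GB)
28 GB → drive 2 (remaining 36 GB)
18 GB → drive 2 (remaining 18 GB)
29 GB → drive 3 (remaining 35 GB)
39 GB → drive 4 (remaining 25 GB)
24 GB → drive 4 (remaining 1 GB)
44 GB → drive 5 (remaining 20 GB)
8 GB → drive 1 (remaining 6 GB)
58 GB → drive 6 (remaining 6 GB)
44 GB → drive 7 (remaining 20 GB)
35 GB → drive 3 (remaining 0 GB)
15 GB → drive 2 (remaining 3 GB)
41 GB → drive 8 (remaining 23 GB)
60 GB → drive 9 (remaining 4 GB)
57 GB → drive 10 (remaining 7 GB)
32 GB → drive 11 (remaining 32 GB)
30 GB → drive 11 (remaining 2 GB)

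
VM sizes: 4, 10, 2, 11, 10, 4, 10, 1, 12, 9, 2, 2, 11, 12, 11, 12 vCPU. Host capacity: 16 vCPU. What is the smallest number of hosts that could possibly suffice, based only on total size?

Total size = 4 + 10 + 2 + 11 + 10 + 4 + 10 + 1 + 12 + 9 + 2 + 2 + 11 + 12 + 11 + 12 = 123 vCPU.
⌈123 / 16⌉ = 8.

8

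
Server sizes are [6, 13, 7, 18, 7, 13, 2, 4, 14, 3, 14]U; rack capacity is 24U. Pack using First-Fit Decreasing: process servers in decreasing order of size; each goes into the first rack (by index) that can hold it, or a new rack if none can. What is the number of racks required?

Sorted descending: 18, 14, 14, 13, 13, 7, 7, 6, 4, 3, 2.
rack 1: place 18U, 6U left
rack 2: place 14U, 10U left
rack 3: place 14U, 10U left
rack 4: place 13U, 11U left
rack 5: place 13U, 11U left
rack 2: place 7U, 3U left
rack 3: place 7U, 3U left
rack 1: place 6U, 0U left
rack 4: place 4U, 7U left
rack 2: place 3U, 0U left
rack 3: place 2U, 1U left
Final racks: [18,6] [14,7,3] [14,7,2] [13,4] [13].

5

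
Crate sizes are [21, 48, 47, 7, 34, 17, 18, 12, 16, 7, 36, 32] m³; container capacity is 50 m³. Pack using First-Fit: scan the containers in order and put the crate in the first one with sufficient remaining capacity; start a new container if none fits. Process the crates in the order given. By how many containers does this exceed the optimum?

First-Fit: [21,7,17] [48] [47] [34,12] [18,16,7] [36] [32] → 7 containers.
Total size 295 m³; any packing needs at least ⌈295/50⌉ = 6 containers.
An optimal packing achieves that bound: [48] [47] [36,7,7] [34,16] [32,18] [21,17,12] → 6 containers.
Excess: 7 − 6 = 1.

1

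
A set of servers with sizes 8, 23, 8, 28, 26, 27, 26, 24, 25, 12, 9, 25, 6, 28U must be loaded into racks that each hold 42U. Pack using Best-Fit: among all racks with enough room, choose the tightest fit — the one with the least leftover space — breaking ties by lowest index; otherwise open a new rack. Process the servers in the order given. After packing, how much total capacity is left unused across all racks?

Put 8U in rack 1; 34U remain.
Put 23U in rack 1; 11U remain.
Put 8U in rack 1; 3U remain.
Put 28U in rack 2; 14U remain.
Put 26U in rack 3; 16U remain.
Put 27U in rack 4; 15U remain.
Put 26U in rack 5; 16U remain.
Put 24U in rack 6; 18U remain.
Put 25U in rack 7; 17U remain.
Put 12U in rack 2; 2U remain.
Put 9U in rack 4; 6U remain.
Put 25U in rack 8; 17U remain.
Put 6U in rack 4; 0U remain.
Put 28U in rack 9; 14U remain.
9 racks × 42U = 378U; used 275U; unused 103U.

103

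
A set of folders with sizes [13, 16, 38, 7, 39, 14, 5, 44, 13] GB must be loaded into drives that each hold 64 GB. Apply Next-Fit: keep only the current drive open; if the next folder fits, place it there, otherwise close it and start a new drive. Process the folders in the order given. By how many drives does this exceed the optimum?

1

Next-Fit: [13,16] [38,7] [39,14,5] [44,13] → 4 drives.
Total size 189 GB; any packing needs at least ⌈189/64⌉ = 3 drives.
An optimal packing achieves that bound: [44,14,5] [39,16,7] [38,13,13] → 3 drives.
Excess: 4 − 3 = 1.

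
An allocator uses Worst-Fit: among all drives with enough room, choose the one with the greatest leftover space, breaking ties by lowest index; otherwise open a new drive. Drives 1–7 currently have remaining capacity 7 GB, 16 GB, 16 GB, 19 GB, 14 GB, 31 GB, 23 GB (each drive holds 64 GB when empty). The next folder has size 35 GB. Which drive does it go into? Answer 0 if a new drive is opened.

0

No drive has ≥ 35 GB free, so a new drive is opened.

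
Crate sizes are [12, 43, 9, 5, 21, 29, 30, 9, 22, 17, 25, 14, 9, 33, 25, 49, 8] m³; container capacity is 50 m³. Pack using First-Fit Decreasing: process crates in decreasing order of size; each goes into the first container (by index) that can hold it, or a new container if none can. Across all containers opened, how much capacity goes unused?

40

Sorted descending: 49, 43, 33, 30, 29, 25, 25, 22, 21, 17, 14, 12, 9, 9, 9, 8, 5.
container 1: place 49 m³, 1 m³ left
container 2: place 43 m³, 7 m³ left
container 3: place 33 m³, 17 m³ left
container 4: place 30 m³, 20 m³ left
container 5: place 29 m³, 21 m³ left
container 6: place 25 m³, 25 m³ left
container 6: place 25 m³, 0 m³ left
container 7: place 22 m³, 28 m³ left
container 5: place 21 m³, 0 m³ left
container 3: place 17 m³, 0 m³ left
container 4: place 14 m³, 6 m³ left
container 7: place 12 m³, 16 m³ left
container 7: place 9 m³, 7 m³ left
container 8: place 9 m³, 41 m³ left
container 8: place 9 m³, 32 m³ left
container 8: place 8 m³, 24 m³ left
container 2: place 5 m³, 2 m³ left
8 containers × 50 m³ = 400 m³; used 360 m³; unused 40 m³.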